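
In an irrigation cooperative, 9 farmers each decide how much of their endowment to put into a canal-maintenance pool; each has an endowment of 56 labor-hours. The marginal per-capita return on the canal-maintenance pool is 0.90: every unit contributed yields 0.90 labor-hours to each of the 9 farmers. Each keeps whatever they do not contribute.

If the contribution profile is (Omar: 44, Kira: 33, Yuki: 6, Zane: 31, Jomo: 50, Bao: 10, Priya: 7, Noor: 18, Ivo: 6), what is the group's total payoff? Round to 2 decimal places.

1959.50 labor-hours

Total contributed: 44 + 33 + 6 + 31 + 50 + 10 + 7 + 18 + 6 = 205; total kept: 9 × 56 − 205 = 299.
The canal-maintenance pool pays out 0.90 × 9 × 205 = 1660.50 in aggregate.
Group total = 299 + 1660.50 = 1959.50.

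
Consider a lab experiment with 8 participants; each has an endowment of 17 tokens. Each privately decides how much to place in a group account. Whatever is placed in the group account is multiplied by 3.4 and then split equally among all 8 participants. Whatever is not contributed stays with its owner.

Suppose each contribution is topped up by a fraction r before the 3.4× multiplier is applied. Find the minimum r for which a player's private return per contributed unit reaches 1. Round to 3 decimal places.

1.353

With matching at rate r, one contributed unit becomes (1 + r) in the group account and returns 3.4 × (1 + r) / 8 to the contributor.
Setting this equal to 1: 1 + r = 8/3.4 = 2.3529.
So the minimum matching rate is r = 2.3529 − 1 = 1.353.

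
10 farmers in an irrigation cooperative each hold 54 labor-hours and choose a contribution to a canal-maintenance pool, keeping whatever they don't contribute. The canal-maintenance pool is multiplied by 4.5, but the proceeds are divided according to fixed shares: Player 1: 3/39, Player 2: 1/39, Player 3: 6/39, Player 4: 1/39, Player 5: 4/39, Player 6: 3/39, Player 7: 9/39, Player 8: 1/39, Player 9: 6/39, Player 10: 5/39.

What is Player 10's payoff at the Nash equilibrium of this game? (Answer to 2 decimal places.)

For player j, contributing a unit is worthwhile iff 4.5 × (j's share) ≥ 1, i.e. iff j's share is at least 0.2222.
The only share above 0.2222 is Player 7's 9/39, contributing 54; the remaining 9 contribute 0. Total contributed: 54.
Player 10 keeps 54 and receives 4.5 × 54 × 5/39 = 31.15 from the canal-maintenance pool, for a payoff of 85.15.

85.15 labor-hours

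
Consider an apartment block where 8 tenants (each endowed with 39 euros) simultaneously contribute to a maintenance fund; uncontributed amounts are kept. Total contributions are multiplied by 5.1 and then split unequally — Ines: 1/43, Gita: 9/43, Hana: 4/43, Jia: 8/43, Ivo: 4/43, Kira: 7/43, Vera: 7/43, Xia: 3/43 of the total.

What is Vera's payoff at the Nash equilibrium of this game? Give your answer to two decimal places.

Each unit j contributes comes back to j as 5.1 × (j's share), so j prefers to contribute only if that share exceeds 1/5.1 = 0.1961; otherwise keeping the unit dominates.
The only share above 0.1961 is Gita's 9/43, contributing 39; the remaining 7 contribute 0. Total contributed: 39.
Vera keeps 39 and receives 5.1 × 39 × 7/43 = 32.38 from the maintenance fund, for a payoff of 71.38.

71.38 euros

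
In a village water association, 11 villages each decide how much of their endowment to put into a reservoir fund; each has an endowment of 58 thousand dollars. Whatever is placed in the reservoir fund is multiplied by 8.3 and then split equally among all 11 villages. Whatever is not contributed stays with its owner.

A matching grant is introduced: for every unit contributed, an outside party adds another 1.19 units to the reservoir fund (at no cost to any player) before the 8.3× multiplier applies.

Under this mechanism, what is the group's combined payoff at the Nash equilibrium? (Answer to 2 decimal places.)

11596.93 thousand dollars

The effective private return per unit is now 8.3 × 2.19 / 11 = 1.6525 > 1, so every player's dominant strategy flips to full contribution.
So the Nash equilibrium is full contribution by all 11; the group earns 8.3 × 2.19 × 638 = 11596.93.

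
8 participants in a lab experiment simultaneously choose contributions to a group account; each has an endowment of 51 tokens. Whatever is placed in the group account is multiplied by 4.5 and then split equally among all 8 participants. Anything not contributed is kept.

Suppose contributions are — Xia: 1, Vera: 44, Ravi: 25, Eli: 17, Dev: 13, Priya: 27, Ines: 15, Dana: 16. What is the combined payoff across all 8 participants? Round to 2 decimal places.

961.00 tokens

Total contributed: 1 + 44 + 25 + 17 + 13 + 27 + 15 + 16 = 158; total kept: 8 × 51 − 158 = 250.
The group account pays out 4.5 × 158 = 711.00 in aggregate.
Group total = 250 + 711.00 = 961.00.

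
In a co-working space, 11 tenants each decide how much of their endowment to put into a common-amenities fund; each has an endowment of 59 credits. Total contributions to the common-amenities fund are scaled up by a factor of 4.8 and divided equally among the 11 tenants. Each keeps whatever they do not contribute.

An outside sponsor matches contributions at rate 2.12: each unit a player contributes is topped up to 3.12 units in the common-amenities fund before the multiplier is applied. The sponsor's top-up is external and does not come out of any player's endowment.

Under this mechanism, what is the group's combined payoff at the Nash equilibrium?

The effective private return per unit is now 4.8 × 3.12 / 11 = 1.3615 > 1, so every player's dominant strategy flips to full contribution.
At the Nash equilibrium everyone contributes 59. Group total payoff = 4.8 × 3.12 × 649 = 9719.42.

9719.42 credits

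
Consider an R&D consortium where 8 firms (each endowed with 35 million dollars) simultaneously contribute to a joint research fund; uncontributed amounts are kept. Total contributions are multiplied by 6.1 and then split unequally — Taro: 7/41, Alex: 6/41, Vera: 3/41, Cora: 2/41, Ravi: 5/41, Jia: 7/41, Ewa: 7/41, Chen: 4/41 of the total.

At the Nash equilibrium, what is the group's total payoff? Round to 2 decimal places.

For player j, contributing a unit is worthwhile iff 6.1 × (j's share) ≥ 1, i.e. iff j's share is at least 0.1639.
Taro, Jia and Ewa are above the threshold, contributing 35 each; the remaining 5 contribute 0. Total contributed: 105.
The joint research fund pays out 6.1 × 105 = 640.50 in total (split across the unequal shares, but the aggregate is all that matters for the group sum).
The 5 free-riders keep 35 each, adding 175. Group total = 175 + 640.50 = 815.50.

815.50 million dollars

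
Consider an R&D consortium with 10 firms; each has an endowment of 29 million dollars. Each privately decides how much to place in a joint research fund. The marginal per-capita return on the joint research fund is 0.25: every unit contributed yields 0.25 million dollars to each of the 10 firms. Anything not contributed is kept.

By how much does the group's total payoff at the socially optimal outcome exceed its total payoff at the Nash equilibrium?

The private return per contributed unit is 0.25 < 1, so contributing 0 is dominant for every player. At the Nash equilibrium everyone keeps their 29, and the group total is 10 × 29 = 290.
Each contributed unit returns 2.500 to the group as a whole (0.25 to each of 10 players), which exceeds 1, so the social optimum is full contribution: group total = 2.500 × 290 = 725.00.
Efficiency loss = 725.00 − 290 = 435.00.

435.00 million dollars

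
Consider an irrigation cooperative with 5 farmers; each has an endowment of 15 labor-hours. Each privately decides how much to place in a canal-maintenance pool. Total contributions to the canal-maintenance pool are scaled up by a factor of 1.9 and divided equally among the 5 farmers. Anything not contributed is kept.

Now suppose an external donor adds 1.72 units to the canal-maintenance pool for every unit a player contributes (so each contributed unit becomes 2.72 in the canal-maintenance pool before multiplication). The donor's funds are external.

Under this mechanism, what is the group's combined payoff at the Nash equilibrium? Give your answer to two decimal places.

387.60 labor-hours

The effective private return per unit is now 1.9 × 2.72 / 5 = 1.0336 > 1, so every player's dominant strategy flips to full contribution.
At the Nash equilibrium everyone contributes 15. Group total payoff = 1.9 × 2.72 × 75 = 387.60.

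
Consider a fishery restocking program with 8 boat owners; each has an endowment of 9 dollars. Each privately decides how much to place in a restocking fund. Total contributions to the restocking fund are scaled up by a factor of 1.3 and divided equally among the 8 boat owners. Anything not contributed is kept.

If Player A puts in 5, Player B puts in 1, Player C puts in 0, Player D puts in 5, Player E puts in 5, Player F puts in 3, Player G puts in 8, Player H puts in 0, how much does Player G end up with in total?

Total contributed: 5 + 1 + 0 + 5 + 5 + 3 + 8 + 0 = 27.
Each receives 1.3 × 27 / 8 = 4.39 from the restocking fund.
Player G keeps 9 − 8 = 1, so Player G's payoff is 1 + 4.39 = 5.39.

5.39 dollars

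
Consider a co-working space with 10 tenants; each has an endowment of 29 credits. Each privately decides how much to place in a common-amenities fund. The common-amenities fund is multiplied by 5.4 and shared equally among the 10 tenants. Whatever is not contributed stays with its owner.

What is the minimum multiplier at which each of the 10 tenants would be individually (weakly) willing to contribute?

A contributed unit returns (multiplier)/10 to its contributor.
This reaches 1 exactly when the multiplier is 10.

10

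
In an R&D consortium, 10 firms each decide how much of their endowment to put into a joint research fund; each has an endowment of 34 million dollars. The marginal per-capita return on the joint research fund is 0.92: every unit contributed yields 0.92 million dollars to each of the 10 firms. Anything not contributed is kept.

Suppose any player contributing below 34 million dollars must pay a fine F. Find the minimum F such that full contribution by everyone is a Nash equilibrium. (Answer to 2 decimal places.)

2.72 million dollars

Given the others contribute fully, the best deviation is to contribute 0 (any partial contribution still incurs the fine and gives up units whose private return 0.92 is below 1).
Deviating from 34 to 0 saves 34 million dollars but forfeits the deviator's share of the drop in the joint research fund: 0.92 × 34 = 31.28.
So the deviation gain is 34 − 31.28 = 2.72, and the fine must be at least 2.72 million dollars to wipe it out.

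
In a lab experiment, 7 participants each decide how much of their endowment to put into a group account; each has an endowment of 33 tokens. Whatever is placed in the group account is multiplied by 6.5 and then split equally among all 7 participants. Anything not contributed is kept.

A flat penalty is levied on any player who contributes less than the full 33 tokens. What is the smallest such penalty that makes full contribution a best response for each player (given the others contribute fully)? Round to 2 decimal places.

Given the others contribute fully, the best deviation is to contribute 0 (any partial contribution still incurs the fine and gives up units whose private return 0.9286 is below 1).
Deviating from 33 to 0 saves 33 tokens but forfeits the deviator's share of the drop in the group account: 6.5/7 × 33 = 30.64.
So the deviation gain is 33 − 30.64 = 2.36, and the fine must be at least 2.36 tokens to wipe it out.

2.36 tokens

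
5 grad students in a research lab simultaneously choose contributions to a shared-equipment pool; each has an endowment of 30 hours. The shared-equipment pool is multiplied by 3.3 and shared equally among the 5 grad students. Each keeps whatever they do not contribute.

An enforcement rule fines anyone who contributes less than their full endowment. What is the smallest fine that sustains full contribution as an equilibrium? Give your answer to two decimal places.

10.20 hours

Given the others contribute fully, the best deviation is to contribute 0 (any partial contribution still incurs the fine and gives up units whose private return 0.6600 is below 1).
Deviating from 30 to 0 saves 30 hours but forfeits the deviator's share of the drop in the shared-equipment pool: 3.3/5 × 30 = 19.80.
So the deviation gain is 30 − 19.80 = 10.20, and the fine must be at least 10.20 hours to wipe it out.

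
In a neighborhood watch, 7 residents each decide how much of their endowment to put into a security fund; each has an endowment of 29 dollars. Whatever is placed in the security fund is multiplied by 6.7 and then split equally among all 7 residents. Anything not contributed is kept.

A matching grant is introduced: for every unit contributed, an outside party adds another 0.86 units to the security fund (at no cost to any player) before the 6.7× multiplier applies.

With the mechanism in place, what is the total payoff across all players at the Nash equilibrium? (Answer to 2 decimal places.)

2529.79 dollars

Under the mechanism each unit contributed yields 6.7 × 1.86 / 7 = 1.7803 back to its contributor per unit of net cost, which exceeds 1, making full contribution the dominant choice for everyone.
At the Nash equilibrium everyone contributes 29. Group total payoff = 6.7 × 1.86 × 203 = 2529.79.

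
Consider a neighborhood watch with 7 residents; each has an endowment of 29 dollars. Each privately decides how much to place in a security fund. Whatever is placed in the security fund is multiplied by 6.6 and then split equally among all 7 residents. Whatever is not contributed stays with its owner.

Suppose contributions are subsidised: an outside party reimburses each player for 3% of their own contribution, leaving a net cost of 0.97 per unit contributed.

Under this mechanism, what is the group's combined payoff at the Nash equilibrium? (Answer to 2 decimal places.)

203.00 dollars

With the mechanism, a contributed unit returns (6.6/7) / 0.97 = 0.9720 per unit of net cost — still below 1 — so contributing 0 remains dominant for every player.
At the Nash equilibrium no one contributes; group total payoff = 7 × 29 = 203.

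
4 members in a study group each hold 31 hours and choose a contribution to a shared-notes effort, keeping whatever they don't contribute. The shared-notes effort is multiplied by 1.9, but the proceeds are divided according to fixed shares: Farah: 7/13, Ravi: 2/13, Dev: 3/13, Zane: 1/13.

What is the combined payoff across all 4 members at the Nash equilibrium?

151.90 hours

A player with share s gets back 1.9·s per unit contributed, so full contribution is dominant for anyone with s > 1/1.9 = 0.5263 and zero contribution is dominant for anyone below.
The only share above 0.5263 is Farah's 7/13, contributing 31; the remaining 3 contribute 0. Total contributed: 31.
The shared-notes effort pays out 1.9 × 31 = 58.90 in total (split across the unequal shares, but the aggregate is all that matters for the group sum).
The 3 free-riders keep 31 each, adding 93. Group total = 93 + 58.90 = 151.90.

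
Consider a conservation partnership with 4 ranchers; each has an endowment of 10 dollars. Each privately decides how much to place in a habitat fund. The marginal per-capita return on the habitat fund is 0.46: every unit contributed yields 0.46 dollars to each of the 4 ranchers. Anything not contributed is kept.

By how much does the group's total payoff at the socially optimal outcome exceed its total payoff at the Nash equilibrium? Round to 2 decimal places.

33.60 dollars

The private return per contributed unit is 0.46 < 1, so contributing 0 is dominant for every player. At the Nash equilibrium everyone keeps their 10, and the group total is 4 × 10 = 40.
Each contributed unit returns 1.840 to the group as a whole (0.46 to each of 4 players), which exceeds 1, so the social optimum is full contribution: group total = 1.840 × 40 = 73.60.
Efficiency loss = 73.60 − 40 = 33.60.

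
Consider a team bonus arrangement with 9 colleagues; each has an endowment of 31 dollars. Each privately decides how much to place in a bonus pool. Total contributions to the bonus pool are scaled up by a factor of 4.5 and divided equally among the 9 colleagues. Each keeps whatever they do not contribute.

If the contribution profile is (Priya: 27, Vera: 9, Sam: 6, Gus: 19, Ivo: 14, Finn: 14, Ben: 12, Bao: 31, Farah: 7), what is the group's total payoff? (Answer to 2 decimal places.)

765.50 dollars

Total contributed: 27 + 9 + 6 + 19 + 14 + 14 + 12 + 31 + 7 = 139; total kept: 9 × 31 − 139 = 140.
The bonus pool pays out 4.5 × 139 = 625.50 in aggregate.
Group total = 140 + 625.50 = 765.50.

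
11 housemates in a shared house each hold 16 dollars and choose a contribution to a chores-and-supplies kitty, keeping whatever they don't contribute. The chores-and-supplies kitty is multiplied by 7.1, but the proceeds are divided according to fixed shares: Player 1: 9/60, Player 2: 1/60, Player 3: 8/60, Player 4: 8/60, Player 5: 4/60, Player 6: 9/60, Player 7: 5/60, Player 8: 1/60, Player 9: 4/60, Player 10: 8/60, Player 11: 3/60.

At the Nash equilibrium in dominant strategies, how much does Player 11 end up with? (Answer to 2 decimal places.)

Each unit j contributes comes back to j as 7.1 × (j's share), so j prefers to contribute only if that share exceeds 1/7.1 = 0.1408; otherwise keeping the unit dominates.
Player 1 and Player 6 clear that bar, contributing 16 each; the remaining 9 contribute 0. Total contributed: 32.
Player 11 keeps 16 and receives 7.1 × 32 × 3/60 = 11.36 from the chores-and-supplies kitty, for a payoff of 27.36.

27.36 dollars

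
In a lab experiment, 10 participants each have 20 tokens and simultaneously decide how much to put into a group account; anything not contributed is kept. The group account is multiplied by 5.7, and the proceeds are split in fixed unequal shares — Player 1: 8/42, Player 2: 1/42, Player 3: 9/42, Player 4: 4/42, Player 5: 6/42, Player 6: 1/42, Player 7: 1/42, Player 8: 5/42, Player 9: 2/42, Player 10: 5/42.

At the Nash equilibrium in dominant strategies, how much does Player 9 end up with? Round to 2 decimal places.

Each unit j contributes comes back to j as 5.7 × (j's share), so j prefers to contribute only if that share exceeds 1/5.7 = 0.1754; otherwise keeping the unit dominates.
The shares above 0.1754 belong to Player 1 and Player 3, contributing 20 each; the remaining 8 contribute 0. Total contributed: 40.
Player 9 keeps 20 and receives 5.7 × 40 × 2/42 = 10.86 from the group account, for a payoff of 30.86.

30.86 tokens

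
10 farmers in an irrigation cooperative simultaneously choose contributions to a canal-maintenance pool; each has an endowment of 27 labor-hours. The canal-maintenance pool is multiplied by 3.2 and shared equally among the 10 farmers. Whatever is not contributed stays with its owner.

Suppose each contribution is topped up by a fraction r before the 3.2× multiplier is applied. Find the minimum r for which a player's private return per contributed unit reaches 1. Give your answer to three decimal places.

With matching at rate r, one contributed unit becomes (1 + r) in the canal-maintenance pool and returns 3.2 × (1 + r) / 10 to the contributor.
Setting this equal to 1: 1 + r = 10/3.2 = 3.1250.
So the minimum matching rate is r = 3.1250 − 1 = 2.125.

2.125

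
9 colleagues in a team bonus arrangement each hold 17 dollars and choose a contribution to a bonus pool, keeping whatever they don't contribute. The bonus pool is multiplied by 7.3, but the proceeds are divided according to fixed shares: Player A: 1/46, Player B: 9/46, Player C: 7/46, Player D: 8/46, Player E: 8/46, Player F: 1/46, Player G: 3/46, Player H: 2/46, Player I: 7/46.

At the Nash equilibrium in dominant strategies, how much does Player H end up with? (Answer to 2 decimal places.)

43.98 dollars

Player j's private return per contributed unit is 7.3 × (j's share). Contributing is weakly dominant for j when that share is at least 1/7.3 = 0.1370, and contributing 0 is dominant otherwise.
Player B, Player C, Player D, Player E and Player I are above the threshold, contributing 17 each; the remaining 4 contribute 0. Total contributed: 85.
Player H keeps 17 and receives 7.3 × 85 × 2/46 = 26.98 from the bonus pool, for a payoff of 43.98.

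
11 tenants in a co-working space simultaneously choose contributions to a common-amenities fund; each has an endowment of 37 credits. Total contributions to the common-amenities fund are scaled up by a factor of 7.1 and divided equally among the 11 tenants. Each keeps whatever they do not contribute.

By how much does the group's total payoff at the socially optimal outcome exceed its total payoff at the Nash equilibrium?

2482.70 credits

Each contributed unit returns 7.1/11 = 0.6455 to its contributor — below 1 — so contributing 0 is dominant for every player. At the Nash equilibrium everyone keeps their 37, and the group total is 11 × 37 = 407.
Each contributed unit returns 7.100 to the group as a whole (0.6455 to each of 11 players), which exceeds 1, so the social optimum is full contribution: group total = 7.100 × 407 = 2889.70.
Efficiency loss = 2889.70 − 407 = 2482.70.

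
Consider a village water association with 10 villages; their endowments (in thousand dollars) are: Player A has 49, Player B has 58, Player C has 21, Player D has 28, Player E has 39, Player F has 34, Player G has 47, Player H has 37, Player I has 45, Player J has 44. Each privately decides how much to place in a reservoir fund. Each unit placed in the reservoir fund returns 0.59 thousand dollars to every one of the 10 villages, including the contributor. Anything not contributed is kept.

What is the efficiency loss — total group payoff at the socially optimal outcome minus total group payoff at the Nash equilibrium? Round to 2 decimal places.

1969.80 thousand dollars

The private return per contributed unit is 0.59 < 1 for everyone, so the Nash equilibrium is zero contribution and the group total is Σ E_j = 49 + 58 + 21 + 28 + 39 + 34 + 47 + 37 + 45 + 44 = 402.
Each contributed unit returns 5.900 to the group, so the social optimum is full contribution by everyone: group total = 5.900 × 402 = 2371.80.
Efficiency loss = (5.900 − 1) × 402 = 1969.80.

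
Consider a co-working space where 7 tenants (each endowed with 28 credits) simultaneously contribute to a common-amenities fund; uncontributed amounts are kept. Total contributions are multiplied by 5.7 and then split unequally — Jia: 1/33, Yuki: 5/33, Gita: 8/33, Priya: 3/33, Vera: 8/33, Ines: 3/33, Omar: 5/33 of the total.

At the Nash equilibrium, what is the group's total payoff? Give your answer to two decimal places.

For player j, contributing a unit is worthwhile iff 5.7 × (j's share) ≥ 1, i.e. iff j's share is at least 0.1754.
The shares above 0.1754 belong to Gita and Vera, contributing 28 each; the remaining 5 contribute 0. Total contributed: 56.
The common-amenities fund pays out 5.7 × 56 = 319.20 in total (split across the unequal shares, but the aggregate is all that matters for the group sum).
The 5 free-riders keep 28 each, adding 140. Group total = 140 + 319.20 = 459.20.

459.20 credits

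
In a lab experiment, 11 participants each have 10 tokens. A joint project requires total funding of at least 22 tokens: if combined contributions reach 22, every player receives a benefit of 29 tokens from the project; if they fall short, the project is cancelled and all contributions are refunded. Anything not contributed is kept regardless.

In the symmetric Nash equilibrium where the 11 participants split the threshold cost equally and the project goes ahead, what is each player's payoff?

37 tokens

Equal share of the threshold: 22/11 = 2.
At this profile no one gains by cutting their contribution: any cut drops the total below 22, the project is cancelled, contributions are refunded, and the deviator ends with 10, which is less than 10 − 2 + 29 = 37. Contributing more than 2 just wastes the excess. So contributing exactly 2 is a best response.
Each player's payoff: 10 − 2 + 29 = 37.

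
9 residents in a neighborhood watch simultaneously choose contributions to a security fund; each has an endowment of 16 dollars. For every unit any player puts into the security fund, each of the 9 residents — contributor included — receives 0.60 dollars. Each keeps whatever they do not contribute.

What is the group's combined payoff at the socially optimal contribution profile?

Each contributed unit returns 5.400 to the group as a whole (0.60 to each of 9 players), which exceeds 1, so the social optimum is full contribution: group total = 5.400 × 144 = 777.60.

777.60 dollars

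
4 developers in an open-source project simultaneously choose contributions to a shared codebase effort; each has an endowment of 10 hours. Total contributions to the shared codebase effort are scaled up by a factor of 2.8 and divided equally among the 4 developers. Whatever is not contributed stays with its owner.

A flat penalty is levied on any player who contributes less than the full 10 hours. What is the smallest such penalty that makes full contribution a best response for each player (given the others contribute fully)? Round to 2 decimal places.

Given the others contribute fully, the best deviation is to contribute 0 (any partial contribution still incurs the fine and gives up units whose private return 0.7000 is below 1).
Deviating from 10 to 0 saves 10 hours but forfeits the deviator's share of the drop in the shared codebase effort: 2.8/4 × 10 = 7.00.
So the deviation gain is 10 − 7.00 = 3.00, and the fine must be at least 3.00 hours to wipe it out.

3.00 hours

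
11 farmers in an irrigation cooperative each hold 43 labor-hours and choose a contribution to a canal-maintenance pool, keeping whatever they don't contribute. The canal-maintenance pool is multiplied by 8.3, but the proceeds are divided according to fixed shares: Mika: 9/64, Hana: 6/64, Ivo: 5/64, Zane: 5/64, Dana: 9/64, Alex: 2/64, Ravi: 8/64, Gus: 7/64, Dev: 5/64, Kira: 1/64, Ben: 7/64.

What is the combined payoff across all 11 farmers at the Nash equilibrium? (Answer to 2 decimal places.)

A player with share s gets back 8.3·s per unit contributed, so full contribution is dominant for anyone with s > 1/8.3 = 0.1205 and zero contribution is dominant for anyone below.
Mika, Dana and Ravi are above the threshold, contributing 43 each; the remaining 8 contribute 0. Total contributed: 129.
The canal-maintenance pool pays out 8.3 × 129 = 1070.70 in total (split across the unequal shares, but the aggregate is all that matters for the group sum).
The 8 free-riders keep 43 each, adding 344. Group total = 344 + 1070.70 = 1414.70.

1414.70 labor-hours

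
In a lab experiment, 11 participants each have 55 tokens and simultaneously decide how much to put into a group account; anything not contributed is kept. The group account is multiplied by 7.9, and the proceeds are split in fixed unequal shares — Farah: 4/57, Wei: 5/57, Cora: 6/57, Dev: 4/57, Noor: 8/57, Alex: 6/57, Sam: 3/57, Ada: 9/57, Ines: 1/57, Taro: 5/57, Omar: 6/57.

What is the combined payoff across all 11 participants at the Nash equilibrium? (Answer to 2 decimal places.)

A player with share s gets back 7.9·s per unit contributed, so full contribution is dominant for anyone with s > 1/7.9 = 0.1266 and zero contribution is dominant for anyone below.
Noor and Ada clear that bar, contributing 55 each; the remaining 9 contribute 0. Total contributed: 110.
The group account pays out 7.9 × 110 = 869.00 in total (split across the unequal shares, but the aggregate is all that matters for the group sum).
The 9 free-riders keep 55 each, adding 495. Group total = 495 + 869.00 = 1364.00.

1364.00 tokens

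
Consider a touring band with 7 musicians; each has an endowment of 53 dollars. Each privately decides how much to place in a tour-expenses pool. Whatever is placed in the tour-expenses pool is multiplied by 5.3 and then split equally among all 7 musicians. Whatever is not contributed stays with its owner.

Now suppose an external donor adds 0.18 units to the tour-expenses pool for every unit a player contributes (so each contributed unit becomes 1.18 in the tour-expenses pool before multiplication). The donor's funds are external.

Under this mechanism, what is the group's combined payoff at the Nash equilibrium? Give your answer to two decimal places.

With the mechanism, a contributed unit returns 5.3 × 1.18 / 7 = 0.8934 per unit of net cost — still below 1 — so contributing 0 remains dominant for every player.
Everyone keeps their endowment and the group total is 7 × 53 = 371.

371.00 dollars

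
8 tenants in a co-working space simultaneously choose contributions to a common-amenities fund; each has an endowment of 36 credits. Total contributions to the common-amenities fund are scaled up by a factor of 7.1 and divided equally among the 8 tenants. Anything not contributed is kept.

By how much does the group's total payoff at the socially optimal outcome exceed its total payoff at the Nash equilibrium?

Each contributed unit returns 7.1/8 = 0.8875 to its contributor — below 1 — so contributing 0 is dominant for every player. At the Nash equilibrium everyone keeps their 36, and the group total is 8 × 36 = 288.
Each contributed unit returns 7.100 to the group as a whole (0.8875 to each of 8 players), which exceeds 1, so the social optimum is full contribution: group total = 7.100 × 288 = 2044.80.
Efficiency loss = 2044.80 − 288 = 1756.80.

1756.80 credits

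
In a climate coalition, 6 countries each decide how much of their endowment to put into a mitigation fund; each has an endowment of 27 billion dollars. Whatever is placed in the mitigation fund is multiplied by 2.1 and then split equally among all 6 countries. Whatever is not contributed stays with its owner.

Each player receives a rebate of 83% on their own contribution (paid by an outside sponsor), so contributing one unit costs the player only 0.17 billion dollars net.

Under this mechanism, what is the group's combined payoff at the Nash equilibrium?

The effective private return per unit is now (2.1/6) / 0.17 = 2.0588 > 1, so every player's dominant strategy flips to full contribution.
So the Nash equilibrium is full contribution by all 6; the group earns 6 × (27 × 0.83 + 2.1 × 27) = 474.66.

474.66 billion dollars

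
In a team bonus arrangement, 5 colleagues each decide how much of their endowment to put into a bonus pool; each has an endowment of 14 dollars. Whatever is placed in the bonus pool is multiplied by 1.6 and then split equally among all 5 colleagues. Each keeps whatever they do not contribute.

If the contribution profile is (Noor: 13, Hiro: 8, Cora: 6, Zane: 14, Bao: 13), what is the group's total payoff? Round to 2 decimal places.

102.40 dollars

Total contributed: 13 + 8 + 6 + 14 + 13 = 54; total kept: 5 × 14 − 54 = 16.
The bonus pool pays out 1.6 × 54 = 86.40 in aggregate.
Group total = 16 + 86.40 = 102.40.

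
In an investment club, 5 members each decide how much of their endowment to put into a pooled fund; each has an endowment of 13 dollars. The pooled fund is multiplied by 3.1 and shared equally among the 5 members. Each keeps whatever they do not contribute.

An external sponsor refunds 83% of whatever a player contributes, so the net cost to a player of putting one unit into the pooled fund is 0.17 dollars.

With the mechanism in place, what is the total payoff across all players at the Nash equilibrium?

The effective private return per unit is now (3.1/5) / 0.17 = 3.6471 > 1, so every player's dominant strategy flips to full contribution.
At the Nash equilibrium everyone contributes 13. Group total payoff = 5 × (13 × 0.83 + 3.1 × 13) = 255.45.

255.45 dollars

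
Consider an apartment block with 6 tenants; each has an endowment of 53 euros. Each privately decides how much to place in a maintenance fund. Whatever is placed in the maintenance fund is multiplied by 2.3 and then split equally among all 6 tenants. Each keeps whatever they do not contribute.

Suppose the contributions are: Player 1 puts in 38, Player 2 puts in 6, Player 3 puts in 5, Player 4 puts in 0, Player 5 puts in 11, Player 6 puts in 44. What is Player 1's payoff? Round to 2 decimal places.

54.87 euros

Total contributed: 38 + 6 + 5 + 0 + 11 + 44 = 104.
Each receives 2.3 × 104 / 6 = 39.87 from the maintenance fund.
Player 1 keeps 53 − 38 = 15, so Player 1's payoff is 15 + 39.87 = 54.87.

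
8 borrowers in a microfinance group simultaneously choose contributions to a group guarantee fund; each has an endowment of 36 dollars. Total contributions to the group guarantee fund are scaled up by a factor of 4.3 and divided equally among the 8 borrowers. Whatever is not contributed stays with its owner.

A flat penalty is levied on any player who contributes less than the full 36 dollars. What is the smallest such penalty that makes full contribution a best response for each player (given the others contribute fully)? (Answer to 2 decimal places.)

16.65 dollars

Given the others contribute fully, the best deviation is to contribute 0 (any partial contribution still incurs the fine and gives up units whose private return 0.5375 is below 1).
Deviating from 36 to 0 saves 36 dollars but forfeits the deviator's share of the drop in the group guarantee fund: 4.3/8 × 36 = 19.35.
So the deviation gain is 36 − 19.35 = 16.65, and the fine must be at least 16.65 dollars to wipe it out.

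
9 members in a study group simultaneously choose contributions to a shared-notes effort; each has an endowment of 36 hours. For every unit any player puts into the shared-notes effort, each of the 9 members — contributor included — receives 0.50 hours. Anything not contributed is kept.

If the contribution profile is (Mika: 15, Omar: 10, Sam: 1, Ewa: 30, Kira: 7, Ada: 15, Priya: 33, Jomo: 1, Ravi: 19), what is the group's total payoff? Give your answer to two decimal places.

Total contributed: 15 + 10 + 1 + 30 + 7 + 15 + 33 + 1 + 19 = 131; total kept: 9 × 36 − 131 = 193.
The shared-notes effort pays out 0.50 × 9 × 131 = 589.50 in aggregate.
Group total = 193 + 589.50 = 782.50.

782.50 hours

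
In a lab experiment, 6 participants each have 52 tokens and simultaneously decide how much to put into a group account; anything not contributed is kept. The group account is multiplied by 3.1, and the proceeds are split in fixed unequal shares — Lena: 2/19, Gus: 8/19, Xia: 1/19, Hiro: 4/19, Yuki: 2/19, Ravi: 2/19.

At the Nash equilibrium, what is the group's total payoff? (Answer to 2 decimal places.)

421.20 tokens

For player j, contributing a unit is worthwhile iff 3.1 × (j's share) ≥ 1, i.e. iff j's share is at least 0.3226.
Gus alone (share 8/19) is above the threshold, contributing 52; the remaining 5 contribute 0. Total contributed: 52.
The group account pays out 3.1 × 52 = 161.20 in total (split across the unequal shares, but the aggregate is all that matters for the group sum).
The 5 free-riders keep 52 each, adding 260. Group total = 260 + 161.20 = 421.20.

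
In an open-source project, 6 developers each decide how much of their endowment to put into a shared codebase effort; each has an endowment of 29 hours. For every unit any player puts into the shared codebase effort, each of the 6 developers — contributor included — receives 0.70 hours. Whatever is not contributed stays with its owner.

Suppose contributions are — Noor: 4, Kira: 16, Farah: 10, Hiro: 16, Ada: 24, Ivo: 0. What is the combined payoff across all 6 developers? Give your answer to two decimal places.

398.00 hours

Total contributed: 4 + 16 + 10 + 16 + 24 + 0 = 70; total kept: 6 × 29 − 70 = 104.
The shared codebase effort pays out 0.70 × 6 × 70 = 294.00 in aggregate.
Group total = 104 + 294.00 = 398.00.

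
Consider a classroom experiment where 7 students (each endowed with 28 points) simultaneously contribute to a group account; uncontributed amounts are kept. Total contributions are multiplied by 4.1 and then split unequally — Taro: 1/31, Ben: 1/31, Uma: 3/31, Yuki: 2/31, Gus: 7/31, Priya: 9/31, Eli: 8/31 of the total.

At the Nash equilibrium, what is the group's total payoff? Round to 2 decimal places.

369.60 points

For player j, contributing a unit is worthwhile iff 4.1 × (j's share) ≥ 1, i.e. iff j's share is at least 0.2439.
Priya and Eli are above the threshold, contributing 28 each; the remaining 5 contribute 0. Total contributed: 56.
The group account pays out 4.1 × 56 = 229.60 in total (split across the unequal shares, but the aggregate is all that matters for the group sum).
The 5 free-riders keep 28 each, adding 140. Group total = 140 + 229.60 = 369.60.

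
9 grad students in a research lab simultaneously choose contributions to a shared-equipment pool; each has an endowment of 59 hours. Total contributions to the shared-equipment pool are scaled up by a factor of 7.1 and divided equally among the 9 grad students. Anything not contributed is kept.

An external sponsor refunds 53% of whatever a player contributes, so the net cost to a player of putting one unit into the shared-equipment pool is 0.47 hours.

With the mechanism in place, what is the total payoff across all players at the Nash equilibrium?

4051.53 hours

The effective private return per unit is now (7.1/9) / 0.47 = 1.6785 > 1, so every player's dominant strategy flips to full contribution.
At the Nash equilibrium everyone contributes 59. Group total payoff = 9 × (59 × 0.53 + 7.1 × 59) = 4051.53.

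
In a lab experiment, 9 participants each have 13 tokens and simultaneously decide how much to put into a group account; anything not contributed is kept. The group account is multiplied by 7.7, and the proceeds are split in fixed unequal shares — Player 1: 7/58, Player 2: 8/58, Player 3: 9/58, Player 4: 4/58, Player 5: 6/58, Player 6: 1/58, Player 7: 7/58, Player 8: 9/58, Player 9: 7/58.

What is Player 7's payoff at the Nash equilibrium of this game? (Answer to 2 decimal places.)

49.24 tokens

Each unit j contributes comes back to j as 7.7 × (j's share), so j prefers to contribute only if that share exceeds 1/7.7 = 0.1299; otherwise keeping the unit dominates.
Player 2, Player 3 and Player 8 are above the threshold, contributing 13 each; the remaining 6 contribute 0. Total contributed: 39.
Player 7 keeps 13 and receives 7.7 × 39 × 7/58 = 36.24 from the group account, for a payoff of 49.24.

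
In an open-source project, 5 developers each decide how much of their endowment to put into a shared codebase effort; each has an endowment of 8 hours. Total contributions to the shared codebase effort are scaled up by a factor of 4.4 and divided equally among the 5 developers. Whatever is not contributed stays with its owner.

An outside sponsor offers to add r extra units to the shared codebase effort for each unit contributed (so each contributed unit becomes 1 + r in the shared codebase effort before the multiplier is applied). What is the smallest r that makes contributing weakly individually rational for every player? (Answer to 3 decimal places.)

0.136

With matching at rate r, one contributed unit becomes (1 + r) in the shared codebase effort and returns 4.4 × (1 + r) / 5 to the contributor.
Setting this equal to 1: 1 + r = 5/4.4 = 1.1364.
So the minimum matching rate is r = 1.1364 − 1 = 0.136.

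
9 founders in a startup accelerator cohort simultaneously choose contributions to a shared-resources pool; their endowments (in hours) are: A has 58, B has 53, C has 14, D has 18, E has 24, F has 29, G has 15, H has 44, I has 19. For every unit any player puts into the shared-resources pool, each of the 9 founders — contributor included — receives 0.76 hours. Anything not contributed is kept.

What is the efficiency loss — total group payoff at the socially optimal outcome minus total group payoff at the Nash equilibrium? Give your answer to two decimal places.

The private return per contributed unit is 0.76 < 1 for everyone, so the Nash equilibrium is zero contribution and the group total is Σ E_j = 58 + 53 + 14 + 18 + 24 + 29 + 15 + 44 + 19 = 274.
Each contributed unit returns 6.840 to the group, so the social optimum is full contribution by everyone: group total = 6.840 × 274 = 1874.16.
Efficiency loss = (6.840 − 1) × 274 = 1600.16.

1600.16 hours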